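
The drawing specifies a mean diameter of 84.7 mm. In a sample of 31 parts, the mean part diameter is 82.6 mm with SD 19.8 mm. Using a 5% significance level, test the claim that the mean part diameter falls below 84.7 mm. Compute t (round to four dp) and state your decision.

H0: μ = 84.7; H1: μ < 84.7 (one-sample t-test, left-tailed).
t = (x̄ − μ₀)/(s/√n) = (82.6 − 84.7)/(19.8/√31) = -0.5905
df = n − 1 = 30
p-value = P(T ≤ -0.5905) ≈ 0.280
Since p ≈ 0.280 > α = 0.05, fail to reject H0; the evidence is not statistically significant.

t = -0.5905; fail to reject H0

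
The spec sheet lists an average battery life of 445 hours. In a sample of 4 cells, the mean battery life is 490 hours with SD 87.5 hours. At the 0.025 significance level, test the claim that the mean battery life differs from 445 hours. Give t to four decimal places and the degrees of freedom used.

t = 1.0286, df = 3

H0: μ = 445; H1: μ ≠ 445 (one-sample t-test, two-sided).
t = (x̄ − μ₀)/(s/√n) = (490 − 445)/(87.5/√4) = 1.0286
df = n − 1 = 3
Two-sided p-value ≈ 0.379
Since p ≈ 0.379 > α = 0.025, fail to reject H0; the data do not provide sufficient evidence against H0.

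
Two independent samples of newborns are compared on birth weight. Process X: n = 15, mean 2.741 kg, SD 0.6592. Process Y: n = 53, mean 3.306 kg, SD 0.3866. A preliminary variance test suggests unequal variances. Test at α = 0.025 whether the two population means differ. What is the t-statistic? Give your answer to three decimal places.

-3.169

Let group 1 = process X, group 2 = process Y. H0: μ_1 = μ_2; H1: μ_1 ≠ μ_2 (Welch's two-sample t-test, two-sided).
t = (x̄_1 − x̄_2)/√(s_1²/n_1 + s_2²/n_2) = (2.741 − 3.306)/√(0.6592²/15 + 0.3866²/53) = -3.169
Welch–Satterthwaite df ≈ 16.82
Two-sided p-value ≈ 0.0057
Since p ≈ 0.0057 < α = 0.025, reject H0; the evidence is statistically significant.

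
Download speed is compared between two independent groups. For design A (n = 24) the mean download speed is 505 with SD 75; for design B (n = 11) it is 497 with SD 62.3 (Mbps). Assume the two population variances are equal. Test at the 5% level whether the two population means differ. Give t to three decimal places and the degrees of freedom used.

Let group 1 = design A, group 2 = design B. H0: μ_1 = μ_2; H1: μ_1 ≠ μ_2 (two-sample pooled-variance t-test, two-sided).
s_p² = [(24−1)·75² + (11−1)·62.3²]/(24+11−2) = 5096.6
t = (505 − 497)/√[5096.6·(1/24 + 1/11)] = 0.308
df = n₁ + n₂ − 2 = 33
Two-sided p-value ≈ 0.7602
Since p ≈ 0.7602 > α = 0.05, fail to reject H0; the evidence is not statistically significant.

t = 0.308, df = 33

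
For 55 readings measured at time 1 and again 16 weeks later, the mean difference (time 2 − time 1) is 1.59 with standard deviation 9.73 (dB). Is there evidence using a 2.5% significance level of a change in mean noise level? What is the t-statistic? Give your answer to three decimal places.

H0: μ_d = 0; H1: μ_d ≠ 0 (paired t-test on the differences, two-sided).
t = d̄/(s_d/√n) = 1.59/(9.73/√55) = 1.212
df = n − 1 = 54
Two-sided p-value ≈ 0.231
Since p ≈ 0.231 > α = 0.025, fail to reject H0; the data do not provide sufficient evidence against H0.

1.212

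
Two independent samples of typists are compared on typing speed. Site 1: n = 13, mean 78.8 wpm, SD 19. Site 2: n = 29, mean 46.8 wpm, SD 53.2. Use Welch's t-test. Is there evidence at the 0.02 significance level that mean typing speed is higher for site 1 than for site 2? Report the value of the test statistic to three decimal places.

2.858

Let group 1 = site 1, group 2 = site 2. H0: μ_1 = μ_2; H1: μ_1 > μ_2 (Welch's two-sample t-test, right-tailed).
t = (x̄_1 − x̄_2)/√(s_1²/n_1 + s_2²/n_2) = (78.8 − 46.8)/√(19²/13 + 53.2²/29) = 2.858
Welch–Satterthwaite df ≈ 38.86
p-value = P(T ≥ 2.858) ≈ 0.003
Since p ≈ 0.003 < α = 0.02, reject H0; the evidence is statistically significant.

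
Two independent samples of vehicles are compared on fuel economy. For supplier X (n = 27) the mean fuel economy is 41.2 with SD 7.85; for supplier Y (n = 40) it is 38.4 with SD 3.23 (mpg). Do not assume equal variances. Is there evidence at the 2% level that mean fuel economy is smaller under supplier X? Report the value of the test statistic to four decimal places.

Let group 1 = supplier X, group 2 = supplier Y. H0: μ_1 = μ_2; H1: μ_1 < μ_2 (Welch's two-sample t-test, left-tailed).
t = (x̄_1 − x̄_2)/√(s_1²/n_1 + s_2²/n_2) = (41.2 − 38.4)/√(7.85²/27 + 3.23²/40) = 1.7558
Welch–Satterthwaite df ≈ 32.00
p-value = P(T ≤ 1.7558) ≈ 0.9557
Since p ≈ 0.9557 > α = 0.02, fail to reject H0; the data do not provide sufficient evidence against H0.

1.7558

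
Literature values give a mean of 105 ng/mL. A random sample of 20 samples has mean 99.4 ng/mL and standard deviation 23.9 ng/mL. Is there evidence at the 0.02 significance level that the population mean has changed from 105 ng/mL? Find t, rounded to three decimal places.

-1.048

H0: μ = 105; H1: μ ≠ 105 (one-sample t-test, two-sided).
t = (x̄ − μ₀)/(s/√n) = (99.4 − 105)/(23.9/√20) = -1.048
df = n − 1 = 19
Two-sided p-value ≈ 0.308
Since p ≈ 0.308 > α = 0.02, fail to reject H0; the data do not provide sufficient evidence against H0.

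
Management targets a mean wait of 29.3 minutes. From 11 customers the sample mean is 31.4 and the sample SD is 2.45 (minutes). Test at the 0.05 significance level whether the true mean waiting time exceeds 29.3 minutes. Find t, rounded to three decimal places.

H0: μ = 29.3; H1: μ > 29.3 (one-sample t-test, right-tailed).
t = (x̄ − μ₀)/(s/√n) = (31.4 − 29.3)/(2.45/√11) = 2.843
df = n − 1 = 10
p-value = P(T ≥ 2.843) ≈ 0.009
Since p ≈ 0.009 < α = 0.05, reject H0; the evidence is statistically significant.

2.843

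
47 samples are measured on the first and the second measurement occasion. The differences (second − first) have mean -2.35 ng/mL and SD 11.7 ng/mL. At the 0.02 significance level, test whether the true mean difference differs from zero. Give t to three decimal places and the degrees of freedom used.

t = -1.377, df = 46

H0: μ_d = 0; H1: μ_d ≠ 0 (paired t-test on the differences, two-sided).
t = d̄/(s_d/√n) = -2.35/(11.7/√47) = -1.377
df = n − 1 = 46
Two-sided p-value ≈ 0.175
Since p ≈ 0.175 > α = 0.02, fail to reject H0; the data do not provide sufficient evidence against H0.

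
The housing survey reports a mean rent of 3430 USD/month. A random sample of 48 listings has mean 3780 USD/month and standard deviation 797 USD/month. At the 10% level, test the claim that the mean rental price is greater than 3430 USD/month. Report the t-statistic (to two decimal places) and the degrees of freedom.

H0: μ = 3430; H1: μ > 3430 (one-sample t-test, right-tailed).
t = (x̄ − μ₀)/(s/√n) = (3780 − 3430)/(797/√48) = 3.04
df = n − 1 = 47
p-value = P(T ≥ 3.04) ≈ 0.002
Since p ≈ 0.002 < α = 0.1, reject H0; the evidence is statistically significant.

t = 3.04, df = 47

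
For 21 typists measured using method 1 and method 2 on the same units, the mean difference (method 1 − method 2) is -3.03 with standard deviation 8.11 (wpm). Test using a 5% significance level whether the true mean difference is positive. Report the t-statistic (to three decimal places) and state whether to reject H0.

H0: μ_d = 0; H1: μ_d > 0 (paired t-test on the differences, right-tailed).
t = d̄/(s_d/√n) = -3.03/(8.11/√21) = -1.712
df = n − 1 = 20
p-value = P(T ≥ -1.712) ≈ 0.9488
Since p ≈ 0.9488 > α = 0.05, fail to reject H0; the evidence is not statistically significant.

t = -1.712; fail to reject H0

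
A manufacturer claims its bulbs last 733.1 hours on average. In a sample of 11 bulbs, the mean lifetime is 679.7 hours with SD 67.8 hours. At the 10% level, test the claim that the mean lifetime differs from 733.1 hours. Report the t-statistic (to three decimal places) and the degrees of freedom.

t = -2.612, df = 10

H0: μ = 733.1; H1: μ ≠ 733.1 (one-sample t-test, two-sided).
t = (x̄ − μ₀)/(s/√n) = (679.7 − 733.1)/(67.8/√11) = -2.612
df = n − 1 = 10
Two-sided p-value ≈ 0.026
Since p ≈ 0.026 < α = 0.1, reject H0; the evidence is statistically significant.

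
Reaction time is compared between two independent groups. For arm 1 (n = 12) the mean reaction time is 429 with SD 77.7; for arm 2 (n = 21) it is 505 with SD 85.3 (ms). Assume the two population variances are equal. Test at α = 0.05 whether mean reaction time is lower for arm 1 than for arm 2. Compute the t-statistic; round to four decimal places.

Let group 1 = arm 1, group 2 = arm 2. H0: μ_1 = μ_2; H1: μ_1 < μ_2 (two-sample pooled-variance t-test, left-tailed).
s_p² = [(12−1)·77.7² + (21−1)·85.3²]/(12+21−2) = 6836.52
t = (429 − 505)/√[6836.52·(1/12 + 1/21)] = -2.5400
df = n₁ + n₂ − 2 = 31
p-value = P(T ≤ -2.5400) ≈ 0.0082
Since p ≈ 0.0082 < α = 0.05, reject H0; the data support H1.

-2.5400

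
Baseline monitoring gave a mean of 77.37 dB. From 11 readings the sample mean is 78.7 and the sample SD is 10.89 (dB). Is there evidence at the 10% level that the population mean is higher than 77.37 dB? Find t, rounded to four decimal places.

H0: μ = 77.37; H1: μ > 77.37 (one-sample t-test, right-tailed).
t = (x̄ − μ₀)/(s/√n) = (78.7 − 77.37)/(10.89/√11) = 0.4051
df = n − 1 = 10
p-value = P(T ≥ 0.4051) ≈ 0.3470
Since p ≈ 0.3470 > α = 0.1, fail to reject H0; the evidence is not statistically significant.

0.4051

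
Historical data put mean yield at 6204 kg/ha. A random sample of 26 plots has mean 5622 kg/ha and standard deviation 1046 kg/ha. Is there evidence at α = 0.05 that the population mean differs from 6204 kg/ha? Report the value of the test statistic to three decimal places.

H0: μ = 6204; H1: μ ≠ 6204 (one-sample t-test, two-sided).
t = (x̄ − μ₀)/(s/√n) = (5622 − 6204)/(1046/√26) = -2.837
df = n − 1 = 25
Two-sided p-value ≈ 0.009
Since p ≈ 0.009 < α = 0.05, reject H0; the data support H1.

-2.837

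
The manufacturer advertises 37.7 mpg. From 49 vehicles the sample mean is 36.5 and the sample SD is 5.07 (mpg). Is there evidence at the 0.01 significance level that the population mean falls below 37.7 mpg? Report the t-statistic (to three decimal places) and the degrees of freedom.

H0: μ = 37.7; H1: μ < 37.7 (one-sample t-test, left-tailed).
t = (x̄ − μ₀)/(s/√n) = (36.5 − 37.7)/(5.07/√49) = -1.657
df = n − 1 = 48
p-value = P(T ≤ -1.657) ≈ 0.0520
Since p ≈ 0.0520 > α = 0.01, fail to reject H0; the evidence is not statistically significant.

t = -1.657, df = 48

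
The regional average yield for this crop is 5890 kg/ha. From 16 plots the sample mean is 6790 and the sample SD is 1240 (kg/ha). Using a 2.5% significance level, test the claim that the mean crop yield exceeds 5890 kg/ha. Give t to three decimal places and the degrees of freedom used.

H0: μ = 5890; H1: μ > 5890 (one-sample t-test, right-tailed).
t = (x̄ − μ₀)/(s/√n) = (6790 − 5890)/(1240/√16) = 2.903
df = n − 1 = 15
p-value = P(T ≥ 2.903) ≈ 0.005
Since p ≈ 0.005 < α = 0.025, reject H0; the evidence is statistically significant.

t = 2.903, df = 15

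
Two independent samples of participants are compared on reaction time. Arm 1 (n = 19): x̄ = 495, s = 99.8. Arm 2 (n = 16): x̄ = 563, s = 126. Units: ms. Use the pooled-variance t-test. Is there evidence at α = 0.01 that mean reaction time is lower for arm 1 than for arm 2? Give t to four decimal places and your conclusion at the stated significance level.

Let group 1 = arm 1, group 2 = arm 2. H0: μ_1 = μ_2; H1: μ_1 < μ_2 (two-sample pooled-variance t-test, left-tailed).
s_p² = [(19−1)·99.8² + (16−1)·126²]/(19+16−2) = 12649.1
t = (495 − 563)/√[12649.1·(1/19 + 1/16)] = -1.7819
df = n₁ + n₂ − 2 = 33
p-value = P(T ≤ -1.7819) ≈ 0.0420
Since p ≈ 0.0420 > α = 0.01, fail to reject H0; the data do not provide sufficient evidence against H0.

t = -1.7819; fail to reject H0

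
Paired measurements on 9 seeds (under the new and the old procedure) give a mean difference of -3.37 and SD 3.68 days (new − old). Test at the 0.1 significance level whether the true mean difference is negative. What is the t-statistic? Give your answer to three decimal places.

-2.747

H0: μ_d = 0; H1: μ_d < 0 (paired t-test on the differences, left-tailed).
t = d̄/(s_d/√n) = -3.37/(3.68/√9) = -2.747
df = n − 1 = 8
p-value = P(T ≤ -2.747) ≈ 0.0126
Since p ≈ 0.0126 < α = 0.1, reject H0; the data support H1.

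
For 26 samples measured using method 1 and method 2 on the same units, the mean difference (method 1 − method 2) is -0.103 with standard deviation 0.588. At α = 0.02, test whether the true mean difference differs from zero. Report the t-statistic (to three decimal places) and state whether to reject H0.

H0: μ_d = 0; H1: μ_d ≠ 0 (paired t-test on the differences, two-sided).
t = d̄/(s_d/√n) = -0.103/(0.588/√26) = -0.893
df = n − 1 = 25
Two-sided p-value ≈ 0.3803
Since p ≈ 0.3803 > α = 0.02, fail to reject H0; the data do not provide sufficient evidence against H0.

t = -0.893; fail to reject H0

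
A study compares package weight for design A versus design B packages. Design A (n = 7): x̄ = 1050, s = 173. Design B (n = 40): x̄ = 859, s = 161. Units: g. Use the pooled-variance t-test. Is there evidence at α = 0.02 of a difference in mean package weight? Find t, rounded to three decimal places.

2.866

Let group 1 = design A, group 2 = design B. H0: μ_1 = μ_2; H1: μ_1 ≠ μ_2 (two-sample pooled-variance t-test, two-sided).
s_p² = [(7−1)·173² + (40−1)·161²]/(7+40−2) = 26455.4
t = (1050 − 859)/√[26455.4·(1/7 + 1/40)] = 2.866
df = n₁ + n₂ − 2 = 45
Two-sided p-value ≈ 0.006
Since p ≈ 0.006 < α = 0.02, reject H0; the data support H1.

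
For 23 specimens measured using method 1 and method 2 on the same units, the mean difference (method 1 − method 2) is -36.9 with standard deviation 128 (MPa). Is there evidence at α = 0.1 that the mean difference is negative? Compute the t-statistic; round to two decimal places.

H0: μ_d = 0; H1: μ_d < 0 (paired t-test on the differences, left-tailed).
t = d̄/(s_d/√n) = -36.9/(128/√23) = -1.38
df = n − 1 = 22
p-value = P(T ≤ -1.38) ≈ 0.0903
Since p ≈ 0.0903 < α = 0.1, reject H0; the evidence is statistically significant.

-1.38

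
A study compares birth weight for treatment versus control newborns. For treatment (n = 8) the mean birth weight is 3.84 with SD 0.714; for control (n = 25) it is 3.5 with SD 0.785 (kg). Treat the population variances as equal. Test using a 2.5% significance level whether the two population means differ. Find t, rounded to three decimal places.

1.088

Let group 1 = treatment, group 2 = control. H0: μ_1 = μ_2; H1: μ_1 ≠ μ_2 (two-sample pooled-variance t-test, two-sided).
s_p² = [(8−1)·0.714² + (25−1)·0.785²]/(8+25−2) = 0.592193
t = (3.84 − 3.5)/√[0.592193·(1/8 + 1/25)] = 1.088
df = n₁ + n₂ − 2 = 31
Two-sided p-value ≈ 0.285
Since p ≈ 0.285 > α = 0.025, fail to reject H0; the data do not provide sufficient evidence against H0.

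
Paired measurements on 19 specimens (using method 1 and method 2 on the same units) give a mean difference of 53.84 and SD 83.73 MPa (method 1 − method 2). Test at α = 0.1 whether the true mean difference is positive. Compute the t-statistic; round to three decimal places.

H0: μ_d = 0; H1: μ_d > 0 (paired t-test on the differences, right-tailed).
t = d̄/(s_d/√n) = 53.84/(83.73/√19) = 2.803
df = n − 1 = 18
p-value = P(T ≥ 2.803) ≈ 0.006
Since p ≈ 0.006 < α = 0.1, reject H0; the data support H1.

2.803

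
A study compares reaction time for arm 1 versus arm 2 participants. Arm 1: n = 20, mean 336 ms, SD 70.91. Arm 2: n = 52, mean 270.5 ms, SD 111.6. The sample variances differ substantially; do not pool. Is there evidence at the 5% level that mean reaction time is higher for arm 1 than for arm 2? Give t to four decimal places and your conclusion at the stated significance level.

t = 2.9562; reject H0

Let group 1 = arm 1, group 2 = arm 2. H0: μ_1 = μ_2; H1: μ_1 > μ_2 (Welch's two-sample t-test, right-tailed).
t = (x̄_1 − x̄_2)/√(s_1²/n_1 + s_2²/n_2) = (336 − 270.5)/√(70.91²/20 + 111.6²/52) = 2.9562
Welch–Satterthwaite df ≈ 54.14
p-value = P(T ≥ 2.9562) ≈ 0.0023
Since p ≈ 0.0023 < α = 0.05, reject H0; the data support H1.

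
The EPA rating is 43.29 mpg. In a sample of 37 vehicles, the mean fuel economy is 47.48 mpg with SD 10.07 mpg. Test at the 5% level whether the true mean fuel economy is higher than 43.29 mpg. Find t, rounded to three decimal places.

H0: μ = 43.29; H1: μ > 43.29 (one-sample t-test, right-tailed).
t = (x̄ − μ₀)/(s/√n) = (47.48 − 43.29)/(10.07/√37) = 2.531
df = n − 1 = 36
p-value = P(T ≥ 2.531) ≈ 0.008
Since p ≈ 0.008 < α = 0.05, reject H0; the evidence is statistically significant.

2.531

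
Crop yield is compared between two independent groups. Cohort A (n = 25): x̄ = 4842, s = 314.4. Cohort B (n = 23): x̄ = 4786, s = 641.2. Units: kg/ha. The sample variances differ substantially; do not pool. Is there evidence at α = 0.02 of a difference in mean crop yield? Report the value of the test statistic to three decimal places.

Let group 1 = cohort A, group 2 = cohort B. H0: μ_1 = μ_2; H1: μ_1 ≠ μ_2 (Welch's two-sample t-test, two-sided).
t = (x̄_1 − x̄_2)/√(s_1²/n_1 + s_2²/n_2) = (4842 − 4786)/√(314.4²/25 + 641.2²/23) = 0.379
Welch–Satterthwaite df ≈ 31.40
Two-sided p-value ≈ 0.7072
Since p ≈ 0.7072 > α = 0.02, fail to reject H0; the data do not provide sufficient evidence against H0.

0.379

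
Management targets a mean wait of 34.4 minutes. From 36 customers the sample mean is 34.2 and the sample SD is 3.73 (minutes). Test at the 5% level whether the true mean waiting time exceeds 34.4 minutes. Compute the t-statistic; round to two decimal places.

H0: μ = 34.4; H1: μ > 34.4 (one-sample t-test, right-tailed).
t = (x̄ − μ₀)/(s/√n) = (34.2 − 34.4)/(3.73/√36) = -0.32
df = n − 1 = 35
p-value = P(T ≥ -0.32) ≈ 0.6252
Since p ≈ 0.6252 > α = 0.05, fail to reject H0; the evidence is not statistically significant.

-0.32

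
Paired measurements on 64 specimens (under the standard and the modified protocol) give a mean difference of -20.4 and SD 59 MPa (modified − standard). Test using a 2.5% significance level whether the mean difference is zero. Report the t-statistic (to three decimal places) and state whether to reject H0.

H0: μ_d = 0; H1: μ_d ≠ 0 (paired t-test on the differences, two-sided).
t = d̄/(s_d/√n) = -20.4/(59/√64) = -2.766
df = n − 1 = 63
Two-sided p-value ≈ 0.007
Since p ≈ 0.007 < α = 0.025, reject H0; the data support H1.

t = -2.766; reject H0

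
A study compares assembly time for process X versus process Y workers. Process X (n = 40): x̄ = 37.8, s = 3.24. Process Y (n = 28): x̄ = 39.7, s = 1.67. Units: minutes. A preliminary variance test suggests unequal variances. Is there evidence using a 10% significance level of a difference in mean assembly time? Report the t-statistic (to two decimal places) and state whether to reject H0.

t = -3.16; reject H0

Let group 1 = process X, group 2 = process Y. H0: μ_1 = μ_2; H1: μ_1 ≠ μ_2 (Welch's two-sample t-test, two-sided).
t = (x̄_1 − x̄_2)/√(s_1²/n_1 + s_2²/n_2) = (37.8 − 39.7)/√(3.24²/40 + 1.67²/28) = -3.16
Welch–Satterthwaite df ≈ 61.44
Two-sided p-value ≈ 0.002
Since p ≈ 0.002 < α = 0.1, reject H0; the data support H1.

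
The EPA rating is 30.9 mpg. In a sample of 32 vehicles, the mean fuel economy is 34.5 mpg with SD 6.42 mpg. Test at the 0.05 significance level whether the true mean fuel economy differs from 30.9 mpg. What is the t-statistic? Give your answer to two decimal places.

3.17

H0: μ = 30.9; H1: μ ≠ 30.9 (one-sample t-test, two-sided).
t = (x̄ − μ₀)/(s/√n) = (34.5 − 30.9)/(6.42/√32) = 3.17
df = n − 1 = 31
Two-sided p-value ≈ 0.0034
Since p ≈ 0.0034 < α = 0.05, reject H0; the evidence is statistically significant.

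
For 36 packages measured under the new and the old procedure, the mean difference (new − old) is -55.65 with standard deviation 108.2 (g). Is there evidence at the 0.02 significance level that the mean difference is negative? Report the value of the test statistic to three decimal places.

-3.086

H0: μ_d = 0; H1: μ_d < 0 (paired t-test on the differences, left-tailed).
t = d̄/(s_d/√n) = -55.65/(108.2/√36) = -3.086
df = n − 1 = 35
p-value = P(T ≤ -3.086) ≈ 0.002
Since p ≈ 0.002 < α = 0.02, reject H0; the evidence is statistically significant.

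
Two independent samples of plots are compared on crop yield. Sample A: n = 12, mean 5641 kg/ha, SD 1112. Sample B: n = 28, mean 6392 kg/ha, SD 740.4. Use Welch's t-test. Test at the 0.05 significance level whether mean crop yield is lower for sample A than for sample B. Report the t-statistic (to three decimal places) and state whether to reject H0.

Let group 1 = sample A, group 2 = sample B. H0: μ_1 = μ_2; H1: μ_1 < μ_2 (Welch's two-sample t-test, left-tailed).
t = (x̄_1 − x̄_2)/√(s_1²/n_1 + s_2²/n_2) = (5641 − 6392)/√(1112²/12 + 740.4²/28) = -2.145
Welch–Satterthwaite df ≈ 15.35
p-value = P(T ≤ -2.145) ≈ 0.024
Since p ≈ 0.024 < α = 0.05, reject H0; the evidence is statistically significant.

t = -2.145; reject H0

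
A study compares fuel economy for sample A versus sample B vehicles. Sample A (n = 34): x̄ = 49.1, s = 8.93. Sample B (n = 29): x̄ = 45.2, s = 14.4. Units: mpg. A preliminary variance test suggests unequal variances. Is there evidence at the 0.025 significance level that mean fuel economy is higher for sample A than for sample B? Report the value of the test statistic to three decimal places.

1.266

Let group 1 = sample A, group 2 = sample B. H0: μ_1 = μ_2; H1: μ_1 > μ_2 (Welch's two-sample t-test, right-tailed).
t = (x̄_1 − x̄_2)/√(s_1²/n_1 + s_2²/n_2) = (49.1 − 45.2)/√(8.93²/34 + 14.4²/29) = 1.266
Welch–Satterthwaite df ≈ 45.25
p-value = P(T ≥ 1.266) ≈ 0.1061
Since p ≈ 0.1061 > α = 0.025, fail to reject H0; the data do not provide sufficient evidence against H0.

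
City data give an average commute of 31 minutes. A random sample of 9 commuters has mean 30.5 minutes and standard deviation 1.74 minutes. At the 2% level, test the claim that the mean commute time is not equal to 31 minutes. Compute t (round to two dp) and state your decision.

H0: μ = 31; H1: μ ≠ 31 (one-sample t-test, two-sided).
t = (x̄ − μ₀)/(s/√n) = (30.5 − 31)/(1.74/√9) = -0.86
df = n − 1 = 8
Two-sided p-value ≈ 0.414
Since p ≈ 0.414 > α = 0.02, fail to reject H0; the evidence is not statistically significant.

t = -0.86; fail to reject H0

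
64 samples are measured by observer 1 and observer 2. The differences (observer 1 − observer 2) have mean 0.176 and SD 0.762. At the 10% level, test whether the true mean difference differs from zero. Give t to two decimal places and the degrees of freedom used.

t = 1.85, df = 63

H0: μ_d = 0; H1: μ_d ≠ 0 (paired t-test on the differences, two-sided).
t = d̄/(s_d/√n) = 0.176/(0.762/√64) = 1.85
df = n − 1 = 63
Two-sided p-value ≈ 0.0693
Since p ≈ 0.0693 < α = 0.1, reject H0; the data support H1.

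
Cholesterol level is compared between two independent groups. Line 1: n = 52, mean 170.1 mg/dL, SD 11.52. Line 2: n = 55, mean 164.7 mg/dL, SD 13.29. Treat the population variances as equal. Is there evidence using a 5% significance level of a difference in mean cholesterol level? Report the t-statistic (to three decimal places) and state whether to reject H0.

Let group 1 = line 1, group 2 = line 2. H0: μ_1 = μ_2; H1: μ_1 ≠ μ_2 (two-sample pooled-variance t-test, two-sided).
s_p² = [(52−1)·11.52² + (55−1)·13.29²]/(52+55−2) = 155.295
t = (170.1 − 164.7)/√[155.295·(1/52 + 1/55)] = 2.240
df = n₁ + n₂ − 2 = 105
Two-sided p-value ≈ 0.0272
Since p ≈ 0.0272 < α = 0.05, reject H0; the data support H1.

t = 2.240; reject H0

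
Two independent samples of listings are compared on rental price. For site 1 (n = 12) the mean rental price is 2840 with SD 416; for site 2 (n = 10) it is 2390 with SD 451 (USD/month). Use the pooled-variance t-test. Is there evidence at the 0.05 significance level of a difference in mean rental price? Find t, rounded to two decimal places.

2.43

Let group 1 = site 1, group 2 = site 2. H0: μ_1 = μ_2; H1: μ_1 ≠ μ_2 (two-sample pooled-variance t-test, two-sided).
s_p² = [(12−1)·416² + (10−1)·451²]/(12+10−2) = 186711
t = (2840 − 2390)/√[186711·(1/12 + 1/10)] = 2.43
df = n₁ + n₂ − 2 = 20
Two-sided p-value ≈ 0.025
Since p ≈ 0.025 < α = 0.05, reject H0; the data support H1.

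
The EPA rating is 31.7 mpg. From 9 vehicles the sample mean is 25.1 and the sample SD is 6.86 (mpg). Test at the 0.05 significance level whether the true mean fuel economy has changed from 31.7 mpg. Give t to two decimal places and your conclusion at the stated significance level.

H0: μ = 31.7; H1: μ ≠ 31.7 (one-sample t-test, two-sided).
t = (x̄ − μ₀)/(s/√n) = (25.1 − 31.7)/(6.86/√9) = -2.89
df = n − 1 = 8
Two-sided p-value ≈ 0.0203
Since p ≈ 0.0203 < α = 0.05, reject H0; the data support H1.

t = -2.89; reject H0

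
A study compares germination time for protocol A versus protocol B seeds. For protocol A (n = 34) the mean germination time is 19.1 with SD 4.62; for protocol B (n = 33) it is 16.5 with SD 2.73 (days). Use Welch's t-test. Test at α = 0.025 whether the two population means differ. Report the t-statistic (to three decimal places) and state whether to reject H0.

Let group 1 = protocol A, group 2 = protocol B. H0: μ_1 = μ_2; H1: μ_1 ≠ μ_2 (Welch's two-sample t-test, two-sided).
t = (x̄_1 − x̄_2)/√(s_1²/n_1 + s_2²/n_2) = (19.1 − 16.5)/√(4.62²/34 + 2.73²/33) = 2.814
Welch–Satterthwaite df ≈ 53.83
Two-sided p-value ≈ 0.0068
Since p ≈ 0.0068 < α = 0.025, reject H0; the data support H1.

t = 2.814; reject H0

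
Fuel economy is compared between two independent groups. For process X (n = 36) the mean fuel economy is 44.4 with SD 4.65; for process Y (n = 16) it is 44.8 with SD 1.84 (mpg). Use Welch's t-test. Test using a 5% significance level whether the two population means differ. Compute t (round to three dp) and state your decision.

t = -0.444; fail to reject H0

Let group 1 = process X, group 2 = process Y. H0: μ_1 = μ_2; H1: μ_1 ≠ μ_2 (Welch's two-sample t-test, two-sided).
t = (x̄_1 − x̄_2)/√(s_1²/n_1 + s_2²/n_2) = (44.4 − 44.8)/√(4.65²/36 + 1.84²/16) = -0.444
Welch–Satterthwaite df ≈ 49.63
Two-sided p-value ≈ 0.6591
Since p ≈ 0.6591 > α = 0.05, fail to reject H0; the data do not provide sufficient evidence against H0.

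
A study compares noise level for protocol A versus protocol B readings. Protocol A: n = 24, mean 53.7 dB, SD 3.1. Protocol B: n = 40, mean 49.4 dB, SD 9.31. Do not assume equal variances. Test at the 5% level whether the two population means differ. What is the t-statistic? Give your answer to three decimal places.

2.684

Let group 1 = protocol A, group 2 = protocol B. H0: μ_1 = μ_2; H1: μ_1 ≠ μ_2 (Welch's two-sample t-test, two-sided).
t = (x̄_1 − x̄_2)/√(s_1²/n_1 + s_2²/n_2) = (53.7 − 49.4)/√(3.1²/24 + 9.31²/40) = 2.684
Welch–Satterthwaite df ≈ 51.75
Two-sided p-value ≈ 0.010
Since p ≈ 0.010 < α = 0.05, reject H0; the data support H1.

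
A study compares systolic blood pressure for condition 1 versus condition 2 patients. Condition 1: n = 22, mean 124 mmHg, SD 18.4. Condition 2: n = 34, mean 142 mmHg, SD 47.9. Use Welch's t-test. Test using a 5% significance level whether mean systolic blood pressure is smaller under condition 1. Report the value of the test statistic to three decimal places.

Let group 1 = condition 1, group 2 = condition 2. H0: μ_1 = μ_2; H1: μ_1 < μ_2 (Welch's two-sample t-test, left-tailed).
t = (x̄_1 − x̄_2)/√(s_1²/n_1 + s_2²/n_2) = (124 − 142)/√(18.4²/22 + 47.9²/34) = -1.977
Welch–Satterthwaite df ≈ 46.01
p-value = P(T ≤ -1.977) ≈ 0.0270
Since p ≈ 0.0270 < α = 0.05, reject H0; the data support H1.

-1.977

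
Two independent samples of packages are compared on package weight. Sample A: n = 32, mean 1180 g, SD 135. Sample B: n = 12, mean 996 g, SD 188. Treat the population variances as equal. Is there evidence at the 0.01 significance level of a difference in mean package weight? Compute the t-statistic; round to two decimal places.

Let group 1 = sample A, group 2 = sample B. H0: μ_1 = μ_2; H1: μ_1 ≠ μ_2 (two-sample pooled-variance t-test, two-sided).
s_p² = [(32−1)·135² + (12−1)·188²]/(32+12−2) = 22708.5
t = (1180 − 996)/√[22708.5·(1/32 + 1/12)] = 3.61
df = n₁ + n₂ − 2 = 42
Two-sided p-value ≈ 0.001
Since p ≈ 0.001 < α = 0.01, reject H0; the data support H1.

3.61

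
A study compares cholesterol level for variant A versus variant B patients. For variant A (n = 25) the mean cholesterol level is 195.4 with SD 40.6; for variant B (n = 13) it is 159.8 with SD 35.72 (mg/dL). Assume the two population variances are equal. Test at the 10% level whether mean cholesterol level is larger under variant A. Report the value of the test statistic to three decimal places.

2.667

Let group 1 = variant A, group 2 = variant B. H0: μ_1 = μ_2; H1: μ_1 > μ_2 (two-sample pooled-variance t-test, right-tailed).
s_p² = [(25−1)·40.6² + (13−1)·35.72²]/(25+13−2) = 1524.21
t = (195.4 − 159.8)/√[1524.21·(1/25 + 1/13)] = 2.667
df = n₁ + n₂ − 2 = 36
p-value = P(T ≥ 2.667) ≈ 0.006
Since p ≈ 0.006 < α = 0.1, reject H0; the data support H1.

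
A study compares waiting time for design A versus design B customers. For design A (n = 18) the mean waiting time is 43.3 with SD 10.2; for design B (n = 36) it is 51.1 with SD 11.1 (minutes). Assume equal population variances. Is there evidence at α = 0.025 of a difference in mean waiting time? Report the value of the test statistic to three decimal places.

-2.499

Let group 1 = design A, group 2 = design B. H0: μ_1 = μ_2; H1: μ_1 ≠ μ_2 (two-sample pooled-variance t-test, two-sided).
s_p² = [(18−1)·10.2² + (36−1)·11.1²]/(18+36−2) = 116.943
t = (43.3 − 51.1)/√[116.943·(1/18 + 1/36)] = -2.499
df = n₁ + n₂ − 2 = 52
Two-sided p-value ≈ 0.016
Since p ≈ 0.016 < α = 0.025, reject H0; the evidence is statistically significant.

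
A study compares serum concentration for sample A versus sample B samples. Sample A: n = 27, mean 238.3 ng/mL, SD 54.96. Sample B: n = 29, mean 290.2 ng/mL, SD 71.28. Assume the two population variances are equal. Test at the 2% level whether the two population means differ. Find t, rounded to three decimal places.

-3.035

Let group 1 = sample A, group 2 = sample B. H0: μ_1 = μ_2; H1: μ_1 ≠ μ_2 (two-sample pooled-variance t-test, two-sided).
s_p² = [(27−1)·54.96² + (29−1)·71.28²]/(27+29−2) = 4088.87
t = (238.3 − 290.2)/√[4088.87·(1/27 + 1/29)] = -3.035
df = n₁ + n₂ − 2 = 54
Two-sided p-value ≈ 0.0037
Since p ≈ 0.0037 < α = 0.02, reject H0; the evidence is statistically significant.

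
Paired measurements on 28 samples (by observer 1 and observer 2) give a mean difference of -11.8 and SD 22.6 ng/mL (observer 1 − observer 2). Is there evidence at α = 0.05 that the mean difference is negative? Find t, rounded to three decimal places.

-2.763

H0: μ_d = 0; H1: μ_d < 0 (paired t-test on the differences, left-tailed).
t = d̄/(s_d/√n) = -11.8/(22.6/√28) = -2.763
df = n − 1 = 27
p-value = P(T ≤ -2.763) ≈ 0.0051
Since p ≈ 0.0051 < α = 0.05, reject H0; the evidence is statistically significant.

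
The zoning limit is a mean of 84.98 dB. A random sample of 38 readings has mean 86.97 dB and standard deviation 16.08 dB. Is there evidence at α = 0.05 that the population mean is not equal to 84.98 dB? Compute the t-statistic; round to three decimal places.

H0: μ = 84.98; H1: μ ≠ 84.98 (one-sample t-test, two-sided).
t = (x̄ − μ₀)/(s/√n) = (86.97 − 84.98)/(16.08/√38) = 0.763
df = n − 1 = 37
Two-sided p-value ≈ 0.450
Since p ≈ 0.450 > α = 0.05, fail to reject H0; the evidence is not statistically significant.

0.763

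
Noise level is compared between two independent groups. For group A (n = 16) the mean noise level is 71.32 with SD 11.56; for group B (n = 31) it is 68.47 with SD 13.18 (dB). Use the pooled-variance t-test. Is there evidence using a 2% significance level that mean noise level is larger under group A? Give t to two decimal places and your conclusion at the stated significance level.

Let group 1 = group A, group 2 = group B. H0: μ_1 = μ_2; H1: μ_1 > μ_2 (two-sample pooled-variance t-test, right-tailed).
s_p² = [(16−1)·11.56² + (31−1)·13.18²]/(16+31−2) = 160.353
t = (71.32 − 68.47)/√[160.353·(1/16 + 1/31)] = 0.73
df = n₁ + n₂ − 2 = 45
p-value = P(T ≥ 0.73) ≈ 0.234
Since p ≈ 0.234 > α = 0.02, fail to reject H0; the evidence is not statistically significant.

t = 0.73; fail to reject H0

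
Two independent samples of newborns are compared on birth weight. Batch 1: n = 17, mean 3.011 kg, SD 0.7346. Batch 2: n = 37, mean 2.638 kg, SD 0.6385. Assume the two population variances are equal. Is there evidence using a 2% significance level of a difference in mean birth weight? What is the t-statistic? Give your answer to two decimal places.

1.90

Let group 1 = batch 1, group 2 = batch 2. H0: μ_1 = μ_2; H1: μ_1 ≠ μ_2 (two-sample pooled-variance t-test, two-sided).
s_p² = [(17−1)·0.7346² + (37−1)·0.6385²]/(17+37−2) = 0.448284
t = (3.011 − 2.638)/√[0.448284·(1/17 + 1/37)] = 1.90
df = n₁ + n₂ − 2 = 52
Two-sided p-value ≈ 0.063
Since p ≈ 0.063 > α = 0.02, fail to reject H0; the evidence is not statistically significant.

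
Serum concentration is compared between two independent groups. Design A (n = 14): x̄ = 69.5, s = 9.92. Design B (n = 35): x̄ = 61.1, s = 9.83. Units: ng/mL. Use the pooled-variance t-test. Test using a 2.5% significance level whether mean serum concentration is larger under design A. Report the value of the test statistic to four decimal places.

Let group 1 = design A, group 2 = design B. H0: μ_1 = μ_2; H1: μ_1 > μ_2 (two-sample pooled-variance t-test, right-tailed).
s_p² = [(14−1)·9.92² + (35−1)·9.83²]/(14+35−2) = 97.1205
t = (69.5 − 61.1)/√[97.1205·(1/14 + 1/35)] = 2.6954
df = n₁ + n₂ − 2 = 47
p-value = P(T ≥ 2.6954) ≈ 0.0049
Since p ≈ 0.0049 < α = 0.025, reject H0; the evidence is statistically significant.

2.6954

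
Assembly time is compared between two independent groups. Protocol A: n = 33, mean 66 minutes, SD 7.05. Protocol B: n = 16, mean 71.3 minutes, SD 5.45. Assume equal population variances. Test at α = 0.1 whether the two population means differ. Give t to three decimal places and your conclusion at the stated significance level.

Let group 1 = protocol A, group 2 = protocol B. H0: μ_1 = μ_2; H1: μ_1 ≠ μ_2 (two-sample pooled-variance t-test, two-sided).
s_p² = [(33−1)·7.05² + (16−1)·5.45²]/(33+16−2) = 43.3195
t = (66 − 71.3)/√[43.3195·(1/33 + 1/16)] = -2.643
df = n₁ + n₂ − 2 = 47
Two-sided p-value ≈ 0.011
Since p ≈ 0.011 < α = 0.1, reject H0; the evidence is statistically significant.

t = -2.643; reject H0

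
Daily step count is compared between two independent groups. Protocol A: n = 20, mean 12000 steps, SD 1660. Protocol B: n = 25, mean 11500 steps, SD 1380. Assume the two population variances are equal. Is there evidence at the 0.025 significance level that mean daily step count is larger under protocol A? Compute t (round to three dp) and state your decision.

t = 1.104; fail to reject H0

Let group 1 = protocol A, group 2 = protocol B. H0: μ_1 = μ_2; H1: μ_1 > μ_2 (two-sample pooled-variance t-test, right-tailed).
s_p² = [(20−1)·1660² + (25−1)·1380²]/(20+25−2) = 2280510
t = (12000 − 11500)/√[2280510·(1/20 + 1/25)] = 1.104
df = n₁ + n₂ − 2 = 43
p-value = P(T ≥ 1.104) ≈ 0.1379
Since p ≈ 0.1379 > α = 0.025, fail to reject H0; the evidence is not statistically significant.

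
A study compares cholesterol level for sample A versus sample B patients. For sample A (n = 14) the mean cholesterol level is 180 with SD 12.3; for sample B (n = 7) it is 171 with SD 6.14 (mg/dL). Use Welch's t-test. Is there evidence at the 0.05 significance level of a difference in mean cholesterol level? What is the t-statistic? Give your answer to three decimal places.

Let group 1 = sample A, group 2 = sample B. H0: μ_1 = μ_2; H1: μ_1 ≠ μ_2 (Welch's two-sample t-test, two-sided).
t = (x̄_1 − x̄_2)/√(s_1²/n_1 + s_2²/n_2) = (180 − 171)/√(12.3²/14 + 6.14²/7) = 2.237
Welch–Satterthwaite df ≈ 18.98
Two-sided p-value ≈ 0.038
Since p ≈ 0.038 < α = 0.05, reject H0; the data support H1.

2.237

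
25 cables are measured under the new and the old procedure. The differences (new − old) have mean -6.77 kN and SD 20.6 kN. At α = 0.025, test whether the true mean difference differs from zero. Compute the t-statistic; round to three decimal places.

-1.643

H0: μ_d = 0; H1: μ_d ≠ 0 (paired t-test on the differences, two-sided).
t = d̄/(s_d/√n) = -6.77/(20.6/√25) = -1.643
df = n − 1 = 24
Two-sided p-value ≈ 0.113
Since p ≈ 0.113 > α = 0.025, fail to reject H0; the evidence is not statistically significant.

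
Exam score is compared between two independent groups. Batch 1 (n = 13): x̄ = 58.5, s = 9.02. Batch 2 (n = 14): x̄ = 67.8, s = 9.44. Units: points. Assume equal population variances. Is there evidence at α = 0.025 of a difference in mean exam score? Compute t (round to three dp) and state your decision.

t = -2.613; reject H0

Let group 1 = batch 1, group 2 = batch 2. H0: μ_1 = μ_2; H1: μ_1 ≠ μ_2 (two-sample pooled-variance t-test, two-sided).
s_p² = [(13−1)·9.02² + (14−1)·9.44²]/(13+14−2) = 85.3921
t = (58.5 − 67.8)/√[85.3921·(1/13 + 1/14)] = -2.613
df = n₁ + n₂ − 2 = 25
Two-sided p-value ≈ 0.015
Since p ≈ 0.015 < α = 0.025, reject H0; the data support H1.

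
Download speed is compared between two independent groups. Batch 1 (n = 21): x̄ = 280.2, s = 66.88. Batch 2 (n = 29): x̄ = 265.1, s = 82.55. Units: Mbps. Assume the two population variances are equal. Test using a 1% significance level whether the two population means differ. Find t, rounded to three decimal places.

Let group 1 = batch 1, group 2 = batch 2. H0: μ_1 = μ_2; H1: μ_1 ≠ μ_2 (two-sample pooled-variance t-test, two-sided).
s_p² = [(21−1)·66.88² + (29−1)·82.55²]/(21+29−2) = 5838.85
t = (280.2 − 265.1)/√[5838.85·(1/21 + 1/29)] = 0.690
df = n₁ + n₂ − 2 = 48
Two-sided p-value ≈ 0.494
Since p ≈ 0.494 > α = 0.01, fail to reject H0; the data do not provide sufficient evidence against H0.

0.690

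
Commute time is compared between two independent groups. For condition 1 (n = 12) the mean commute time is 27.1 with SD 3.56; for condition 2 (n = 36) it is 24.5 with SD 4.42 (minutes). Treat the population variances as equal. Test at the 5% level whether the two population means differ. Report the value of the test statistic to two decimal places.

Let group 1 = condition 1, group 2 = condition 2. H0: μ_1 = μ_2; H1: μ_1 ≠ μ_2 (two-sample pooled-variance t-test, two-sided).
s_p² = [(12−1)·3.56² + (36−1)·4.42²]/(12+36−2) = 17.8953
t = (27.1 − 24.5)/√[17.8953·(1/12 + 1/36)] = 1.84
df = n₁ + n₂ − 2 = 46
Two-sided p-value ≈ 0.072
Since p ≈ 0.072 > α = 0.05, fail to reject H0; the data do not provide sufficient evidence against H0.

1.84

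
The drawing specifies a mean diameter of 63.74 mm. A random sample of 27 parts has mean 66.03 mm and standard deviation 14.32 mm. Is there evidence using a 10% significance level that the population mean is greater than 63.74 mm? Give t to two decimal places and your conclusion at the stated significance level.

t = 0.83; fail to reject H0

H0: μ = 63.74; H1: μ > 63.74 (one-sample t-test, right-tailed).
t = (x̄ − μ₀)/(s/√n) = (66.03 − 63.74)/(14.32/√27) = 0.83
df = n − 1 = 26
p-value = P(T ≥ 0.83) ≈ 0.2068
Since p ≈ 0.2068 > α = 0.1, fail to reject H0; the data do not provide sufficient evidence against H0.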